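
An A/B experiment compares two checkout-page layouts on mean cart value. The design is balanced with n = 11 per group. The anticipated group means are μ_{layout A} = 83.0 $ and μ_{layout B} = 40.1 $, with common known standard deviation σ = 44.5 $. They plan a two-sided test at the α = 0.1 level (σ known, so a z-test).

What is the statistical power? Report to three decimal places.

Standardized effect: d = |μ_{layout A} − μ_{layout B}| / σ = |83.0 − 40.1| / 44.5 = 0.9640
Noncentrality parameter: δ = d·√(n/2) = 0.9640 × √(11/2) = 2.2609
Critical value for a two-sided test at α = 0.1: z_{α/2} = 1.645.
Power = Φ(δ − 1.645) + Φ(−δ − 1.645) = Φ(0.616) + Φ(-3.906) = 0.7311 + 0.0000 = 0.7311.

Power ≈ 0.731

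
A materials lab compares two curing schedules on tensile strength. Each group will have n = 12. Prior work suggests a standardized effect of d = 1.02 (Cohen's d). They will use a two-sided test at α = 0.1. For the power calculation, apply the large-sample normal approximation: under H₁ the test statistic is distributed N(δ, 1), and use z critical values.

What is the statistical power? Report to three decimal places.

Power ≈ 0.803

Noncentrality parameter: δ = d·√(n/2) = 1.02 × √(12/2) = 2.4985
Two-sided α = 0.1 → critical value z_{0.05} = 1.645.
Power = Φ(δ − 1.645) + Φ(−δ − 1.645) = Φ(0.854) + Φ(-4.143) = 0.8033 + 0.0000 = 0.8034.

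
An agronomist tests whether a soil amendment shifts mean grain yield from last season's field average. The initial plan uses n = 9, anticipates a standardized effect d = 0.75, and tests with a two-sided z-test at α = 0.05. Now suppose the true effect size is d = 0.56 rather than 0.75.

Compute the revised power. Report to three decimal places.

With d = 0.56: δ = d·√n = 0.56 × √9 = 1.6800. Critical value z_{0.025} = 1.960.
Revised power = Φ(δ − 1.960) + Φ(−δ − 1.960) = Φ(-0.280) + Φ(-3.640) = 0.3898 + 0.0001 = 0.3899.

Power ≈ 0.390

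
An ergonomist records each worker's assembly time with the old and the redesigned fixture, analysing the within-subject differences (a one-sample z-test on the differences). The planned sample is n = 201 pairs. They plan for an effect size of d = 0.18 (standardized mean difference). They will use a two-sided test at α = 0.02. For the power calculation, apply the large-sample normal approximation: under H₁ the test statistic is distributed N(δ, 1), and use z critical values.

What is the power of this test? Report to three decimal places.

Power ≈ 0.589

Noncentrality parameter: δ = d·√n = 0.18 × √201 = 2.5519
Two-sided α = 0.02 → critical value z_{0.01} = 2.326.
Power = Φ(δ − 2.326) + Φ(−δ − 2.326) = Φ(0.226) + Φ(-4.878) = 0.5892 + 0.0000 = 0.5892.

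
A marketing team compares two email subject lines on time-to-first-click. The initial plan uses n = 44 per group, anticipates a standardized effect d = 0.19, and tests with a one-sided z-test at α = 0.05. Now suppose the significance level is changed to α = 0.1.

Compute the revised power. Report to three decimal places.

δ = d·√(n/2) = 0.19 × √(44/2) = 0.8912 (unchanged). New critical value: z_{0.1} = 1.282.
Revised power = Φ(δ − 1.282) = Φ(-0.390) = 0.3481.

Power ≈ 0.348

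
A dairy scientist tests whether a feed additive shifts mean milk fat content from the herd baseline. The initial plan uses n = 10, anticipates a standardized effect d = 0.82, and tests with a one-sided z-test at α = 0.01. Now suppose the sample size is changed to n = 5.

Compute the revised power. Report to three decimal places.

Power ≈ 0.311

With n = 5: δ = d·√n = 0.82 × √5 = 1.8336. Critical value z_{0.01} = 2.326.
Revised power = Φ(δ − 2.326) = Φ(-0.493) = 0.3111.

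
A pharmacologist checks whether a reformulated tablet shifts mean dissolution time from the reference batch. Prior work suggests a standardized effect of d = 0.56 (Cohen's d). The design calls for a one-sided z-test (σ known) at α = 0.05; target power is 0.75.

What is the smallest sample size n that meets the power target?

n = 18

For power 0.75 need Φ(δ − z_{0.05}) = 0.75, so δ = z_{0.05} + z_{0.25} = 1.645 + 0.674 = 2.319.
δ = d·√n ⇒ n = (δ/d)² = (2.319 / 0.56)² = 17.15.
Round up to the next whole unit.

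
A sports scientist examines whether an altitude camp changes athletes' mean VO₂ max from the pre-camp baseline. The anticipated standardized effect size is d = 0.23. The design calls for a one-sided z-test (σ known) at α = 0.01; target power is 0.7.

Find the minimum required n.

n = 154

Set Φ(δ − 2.326) = 0.7; then δ − 2.326 = Φ⁻¹(0.7) = 0.524, giving δ = 2.851.
δ = d·√n ⇒ n = (δ/d)² = (2.851 / 0.23)² = 153.63.
Rounding up, n = 154.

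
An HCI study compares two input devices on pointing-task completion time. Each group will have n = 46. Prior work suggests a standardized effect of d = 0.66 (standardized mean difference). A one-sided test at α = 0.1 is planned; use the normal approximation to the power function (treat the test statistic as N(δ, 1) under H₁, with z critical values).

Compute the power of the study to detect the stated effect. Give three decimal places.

Noncentrality parameter: δ = d·√(n/2) = 0.66 × √(46/2) = 3.1652
One-sided α = 0.1 → critical value z_{0.1} = 1.282.
Power = Φ(δ − 1.282) = Φ(1.884) = 0.9702.

Power ≈ 0.970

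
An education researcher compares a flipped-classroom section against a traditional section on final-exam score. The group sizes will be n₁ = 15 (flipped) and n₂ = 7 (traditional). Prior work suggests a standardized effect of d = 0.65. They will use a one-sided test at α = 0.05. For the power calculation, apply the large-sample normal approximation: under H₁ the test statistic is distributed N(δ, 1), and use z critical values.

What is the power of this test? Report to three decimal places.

Power ≈ 0.411

Noncentrality parameter: δ = d / √(1/n₁ + 1/n₂) = 0.65 / √(1/15 + 1/7) = 1.4200
Critical value for a one-sided test at α = 0.05: z_α = 1.645.
Power = P(Z > 1.645 − δ) = Φ(-0.225) = 0.4111.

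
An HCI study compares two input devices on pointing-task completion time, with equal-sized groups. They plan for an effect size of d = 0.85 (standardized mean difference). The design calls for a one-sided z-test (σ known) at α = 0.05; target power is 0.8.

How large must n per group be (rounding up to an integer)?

n = 18 per group

For power 0.8 need Φ(δ − z_{0.05}) = 0.8, so δ = z_{0.05} + z_{0.20} = 1.645 + 0.842 = 2.486.
δ = d·√(n/2) ⇒ n = 2(δ/d)² = 2 × (2.486 / 0.85)² = 17.11.
Rounding up, n = 18 per group.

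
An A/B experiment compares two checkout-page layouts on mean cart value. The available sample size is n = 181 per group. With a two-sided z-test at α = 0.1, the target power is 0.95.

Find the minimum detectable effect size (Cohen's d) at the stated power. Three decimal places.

d ≈ 0.346

Need Φ(δ − 1.645) = 0.95, so δ = 1.645 + 1.645 = 3.290.
(The second rejection-region term Φ(−δ − z_{α/2}) is negligible and dropped.)
δ = d·√(n/2) ⇒ d = δ/√(n/2) = 3.290/√(181/2) = 0.3458.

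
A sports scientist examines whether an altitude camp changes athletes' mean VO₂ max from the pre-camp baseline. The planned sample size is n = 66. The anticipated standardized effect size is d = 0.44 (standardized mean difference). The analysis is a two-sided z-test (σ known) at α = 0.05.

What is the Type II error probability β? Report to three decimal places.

Noncentrality parameter: δ = d·√n = 0.44 × √66 = 3.5746
Critical value for a two-sided test at α = 0.05: z_{α/2} = 1.960.
Power = Φ(δ − 1.960) + Φ(−δ − 1.960) = Φ(1.615) + Φ(-5.535) = 0.9468 + 0.0000 = 0.9468.
Type II error: β = 1 − power = 1 − 0.9468 = 0.0532.

β ≈ 0.053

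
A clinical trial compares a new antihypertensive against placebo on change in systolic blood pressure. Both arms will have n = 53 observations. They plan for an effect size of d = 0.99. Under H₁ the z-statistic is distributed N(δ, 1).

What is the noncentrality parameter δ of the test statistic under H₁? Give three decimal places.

δ ≈ 5.096

The noncentrality parameter scales effect size by the design's sample-size factor: δ = d·√(n/2) = 0.99 × √(53/2) = 5.0963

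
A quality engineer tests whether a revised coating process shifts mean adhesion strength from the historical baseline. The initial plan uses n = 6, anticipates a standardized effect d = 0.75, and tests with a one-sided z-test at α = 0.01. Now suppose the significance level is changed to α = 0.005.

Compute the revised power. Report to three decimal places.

Power ≈ 0.230

δ = d·√n = 0.75 × √6 = 1.8371 (unchanged). New critical value: z_{0.005} = 2.576.
Revised power = P(Z > 2.576 − δ) = Φ(-0.739) = 0.2300.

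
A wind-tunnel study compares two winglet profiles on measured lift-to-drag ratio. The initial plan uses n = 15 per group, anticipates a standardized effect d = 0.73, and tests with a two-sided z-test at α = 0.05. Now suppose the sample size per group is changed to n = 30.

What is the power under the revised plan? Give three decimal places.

Power ≈ 0.807

With n = 30 per group: δ = d·√(n/2) = 0.73 × √(30/2) = 2.8273. Critical value z_{0.025} = 1.960.
Revised power = Φ(δ − 1.960) + Φ(−δ − 1.960) = Φ(0.867) + Φ(-4.787) = 0.8071 + 0.0000 = 0.8071.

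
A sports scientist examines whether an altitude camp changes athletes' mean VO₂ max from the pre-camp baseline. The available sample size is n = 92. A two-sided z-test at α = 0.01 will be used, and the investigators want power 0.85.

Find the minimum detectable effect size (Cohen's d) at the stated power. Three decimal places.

d ≈ 0.377

Need Φ(δ − 2.576) = 0.85, so δ = 2.576 + 1.036 = 3.612.
(The second rejection-region term Φ(−δ − z_{α/2}) is negligible and dropped.)
δ = d·√n ⇒ d = δ/√n = 3.612/√92 = 0.3766.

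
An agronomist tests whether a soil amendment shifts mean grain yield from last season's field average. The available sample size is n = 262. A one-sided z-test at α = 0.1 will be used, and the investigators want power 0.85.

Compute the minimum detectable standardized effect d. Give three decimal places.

Need Φ(δ − 1.282) = 0.85, so δ = 1.282 + 1.036 = 2.318.
δ = d·√n ⇒ d = δ/√n = 2.318/√262 = 0.1432.

d ≈ 0.143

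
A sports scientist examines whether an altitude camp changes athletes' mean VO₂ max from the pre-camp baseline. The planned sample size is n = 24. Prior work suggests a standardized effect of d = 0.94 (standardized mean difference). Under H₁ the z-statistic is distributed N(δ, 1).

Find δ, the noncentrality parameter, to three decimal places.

δ ≈ 4.605

The noncentrality parameter scales effect size by the design's sample-size factor: δ = d·√n = 0.94 × √24 = 4.6050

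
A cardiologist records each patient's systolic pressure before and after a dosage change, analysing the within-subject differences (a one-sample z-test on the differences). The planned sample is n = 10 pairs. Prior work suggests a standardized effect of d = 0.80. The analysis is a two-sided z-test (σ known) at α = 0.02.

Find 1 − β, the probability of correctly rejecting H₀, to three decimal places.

Power ≈ 0.581

Noncentrality parameter: δ = d·√n = 0.80 × √10 = 2.5298
Critical value for a two-sided test at α = 0.02: z_{α/2} = 2.326.
Power = Φ(δ − 2.326) + Φ(−δ − 2.326) = Φ(0.203) + Φ(-4.856) = 0.5806 + 0.0000 = 0.5806.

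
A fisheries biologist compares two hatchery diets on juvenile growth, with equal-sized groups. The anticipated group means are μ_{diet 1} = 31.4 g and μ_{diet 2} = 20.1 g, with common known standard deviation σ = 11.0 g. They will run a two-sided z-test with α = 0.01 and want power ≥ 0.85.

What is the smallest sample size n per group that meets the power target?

n = 25 per group

Standardized effect: d = |μ_{diet 1} − μ_{diet 2}| / σ = |31.4 − 20.1| / 11.0 = 1.0273
Set Φ(δ − 2.576) = 0.85; then δ − 2.576 = Φ⁻¹(0.85) = 1.036, giving δ = 3.612.
(For δ > 0 the lower-tail rejection region contributes negligibly to power, so the one-term inversion is standard.)
δ = d·√(n/2) ⇒ n = 2(δ/d)² = 2 × (3.612 / 1.0273)² = 24.73.
Round up to the next whole unit.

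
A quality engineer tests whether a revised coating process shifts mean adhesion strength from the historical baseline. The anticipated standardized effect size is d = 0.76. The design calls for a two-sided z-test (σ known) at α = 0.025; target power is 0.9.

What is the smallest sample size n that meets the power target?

n = 22

Set Φ(δ − 2.241) = 0.9; then δ − 2.241 = Φ⁻¹(0.9) = 1.282, giving δ = 3.523.
(For δ > 0 the lower-tail rejection region contributes negligibly to power, so the one-term inversion is standard.)
δ = d·√n ⇒ n = (δ/d)² = (3.523 / 0.76)² = 21.49.
Rounding up, n = 22.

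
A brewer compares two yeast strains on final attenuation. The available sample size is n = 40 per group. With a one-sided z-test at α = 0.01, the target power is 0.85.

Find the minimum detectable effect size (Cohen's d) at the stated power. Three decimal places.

Required noncentrality: δ = z_{0.01} + z_{0.15} = 2.326 + 1.036 = 3.363.
δ = d·√(n/2) ⇒ d = δ/√(n/2) = 3.363/√(40/2) = 0.7519.

d ≈ 0.752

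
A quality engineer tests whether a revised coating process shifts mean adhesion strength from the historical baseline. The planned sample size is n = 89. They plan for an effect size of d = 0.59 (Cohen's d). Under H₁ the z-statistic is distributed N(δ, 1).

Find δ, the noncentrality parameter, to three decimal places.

The noncentrality parameter scales effect size by the design's sample-size factor: δ = d·√n = 0.59 × √89 = 5.5660

δ ≈ 5.566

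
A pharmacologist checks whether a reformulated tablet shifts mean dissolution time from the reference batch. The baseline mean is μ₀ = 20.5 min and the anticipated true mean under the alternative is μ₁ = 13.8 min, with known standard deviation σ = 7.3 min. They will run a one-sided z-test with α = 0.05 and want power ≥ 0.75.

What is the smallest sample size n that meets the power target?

n = 7

Standardized effect: d = |μ₁ − μ₀| / σ = |13.8 − 20.5| / 7.3 = 0.9178
For power 0.75 need Φ(δ − z_{0.05}) = 0.75, so δ = z_{0.05} + z_{0.25} = 1.645 + 0.674 = 2.319.
δ = d·√n ⇒ n = (δ/d)² = (2.319 / 0.9178)² = 6.39.
Round up to the next whole unit.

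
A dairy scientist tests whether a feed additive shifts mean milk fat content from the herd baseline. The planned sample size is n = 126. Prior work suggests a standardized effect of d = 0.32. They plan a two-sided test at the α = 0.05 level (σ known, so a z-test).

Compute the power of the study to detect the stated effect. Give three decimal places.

Power ≈ 0.949

Noncentrality parameter: λ = d·√n = 0.32 × √126 = 3.5920
Two-sided α = 0.05 → critical value z_{0.025} = 1.960.
Power = Φ(λ − 1.960) + Φ(−λ − 1.960) = Φ(1.632) + Φ(-5.552) = 0.9487 + 0.0000 = 0.9487.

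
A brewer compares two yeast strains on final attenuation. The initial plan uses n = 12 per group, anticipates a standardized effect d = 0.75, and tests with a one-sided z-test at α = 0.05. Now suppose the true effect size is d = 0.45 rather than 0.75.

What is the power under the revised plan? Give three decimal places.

Power ≈ 0.294

With d = 0.45: δ = d·√(n/2) = 0.45 × √(12/2) = 1.1023. Critical value z_{0.05} = 1.645.
Revised power = Φ(δ − 1.645) = Φ(-0.543) = 0.2937.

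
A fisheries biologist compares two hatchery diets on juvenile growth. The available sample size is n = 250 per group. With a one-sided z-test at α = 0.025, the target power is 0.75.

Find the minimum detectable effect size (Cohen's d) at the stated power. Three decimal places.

d ≈ 0.236

Need Φ(δ − 1.960) = 0.75, so δ = 1.960 + 0.674 = 2.634.
δ = d·√(n/2) ⇒ d = δ/√(n/2) = 2.634/√(250/2) = 0.2356.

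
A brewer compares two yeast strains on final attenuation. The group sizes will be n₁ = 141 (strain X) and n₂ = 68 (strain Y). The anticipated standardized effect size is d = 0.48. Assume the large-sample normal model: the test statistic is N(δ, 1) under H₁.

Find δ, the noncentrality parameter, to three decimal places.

δ ≈ 3.251

The noncentrality parameter scales effect size by the design's sample-size factor: δ = d / √(1/n₁ + 1/n₂) = 0.48 / √(1/141 + 1/68) = 3.2511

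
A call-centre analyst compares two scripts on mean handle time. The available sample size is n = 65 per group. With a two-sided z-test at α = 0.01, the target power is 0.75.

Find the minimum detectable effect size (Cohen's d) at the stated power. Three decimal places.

Required noncentrality: δ = z_{0.005} + z_{0.25} = 2.576 + 0.674 = 3.250.
(Lower-tail contribution to power is negligible for δ > 0.)
δ = d·√(n/2) ⇒ d = δ/√(n/2) = 3.250/√(65/2) = 0.5701.

d ≈ 0.570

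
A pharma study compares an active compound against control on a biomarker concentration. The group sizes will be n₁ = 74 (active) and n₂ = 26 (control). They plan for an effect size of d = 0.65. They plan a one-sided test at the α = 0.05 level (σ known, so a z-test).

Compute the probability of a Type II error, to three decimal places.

β ≈ 0.114

Noncentrality parameter: δ = d / √(1/n₁ + 1/n₂) = 0.65 / √(1/74 + 1/26) = 2.8511
Critical value for a one-sided test at α = 0.05: z_α = 1.645.
Power = Φ(δ − 1.645) = Φ(1.206) = 0.8861.
Type II error: β = 1 − power = 1 − 0.8861 = 0.1139.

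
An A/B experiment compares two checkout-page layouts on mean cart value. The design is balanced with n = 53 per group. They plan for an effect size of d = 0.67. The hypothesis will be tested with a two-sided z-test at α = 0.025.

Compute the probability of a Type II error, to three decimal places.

Noncentrality parameter: δ = d·√(n/2) = 0.67 × √(53/2) = 3.4490
Critical value for a two-sided test at α = 0.025: z_{α/2} = 2.241.
Power = Φ(δ − 2.241) + Φ(−δ − 2.241) = Φ(1.208) + Φ(-5.690) = 0.8864 + 0.0000 = 0.8864.
Type II error: β = 1 − power = 1 − 0.8864 = 0.1136.

β ≈ 0.114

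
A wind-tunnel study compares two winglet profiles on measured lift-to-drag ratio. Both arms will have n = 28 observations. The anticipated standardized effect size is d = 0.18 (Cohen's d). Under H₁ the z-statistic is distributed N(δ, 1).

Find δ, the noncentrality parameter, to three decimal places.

The noncentrality parameter scales effect size by the design's sample-size factor: δ = d·√(n/2) = 0.18 × √(28/2) = 0.6735

δ ≈ 0.673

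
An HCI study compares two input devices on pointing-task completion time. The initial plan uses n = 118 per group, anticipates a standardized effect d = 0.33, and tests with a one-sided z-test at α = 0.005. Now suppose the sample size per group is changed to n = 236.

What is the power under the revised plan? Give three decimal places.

With n = 236 per group: δ = d·√(n/2) = 0.33 × √(236/2) = 3.5847. Critical value z_{0.005} = 2.576.
Revised power = Φ(δ − 2.576) = Φ(1.009) = 0.8435.

Power ≈ 0.843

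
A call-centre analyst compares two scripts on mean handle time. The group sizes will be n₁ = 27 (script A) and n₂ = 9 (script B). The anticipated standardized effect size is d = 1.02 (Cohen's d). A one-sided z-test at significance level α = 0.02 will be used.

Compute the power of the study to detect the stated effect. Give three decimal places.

Noncentrality parameter: δ = d / √(1/n₁ + 1/n₂) = 1.02 / √(1/27 + 1/9) = 2.6500
One-sided α = 0.02 → critical value z_{0.02} = 2.054.
Power = Φ(δ − 2.054) = Φ(0.596) = 0.7245.

Power ≈ 0.725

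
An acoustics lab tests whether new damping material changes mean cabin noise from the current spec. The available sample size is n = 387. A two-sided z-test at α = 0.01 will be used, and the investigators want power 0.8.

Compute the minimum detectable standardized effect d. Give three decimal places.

d ≈ 0.174

Required noncentrality: δ = z_{0.005} + z_{0.20} = 2.576 + 0.842 = 3.417.
(The second rejection-region term Φ(−δ − z_{α/2}) is negligible and dropped.)
δ = d·√n ⇒ d = δ/√n = 3.417/√387 = 0.1737.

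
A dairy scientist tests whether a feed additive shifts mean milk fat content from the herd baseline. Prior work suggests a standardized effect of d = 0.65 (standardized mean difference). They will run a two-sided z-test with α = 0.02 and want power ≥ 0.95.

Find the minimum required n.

n = 38

Set Φ(δ − 2.326) = 0.95; then δ − 2.326 = Φ⁻¹(0.95) = 1.645, giving δ = 3.971.
(The Φ(−δ − z_{α/2}) term is vanishingly small for δ > 0 and is dropped in the standard sample-size formula.)
δ = d·√n ⇒ n = (δ/d)² = (3.971 / 0.65)² = 37.33.
Rounding up, n = 38.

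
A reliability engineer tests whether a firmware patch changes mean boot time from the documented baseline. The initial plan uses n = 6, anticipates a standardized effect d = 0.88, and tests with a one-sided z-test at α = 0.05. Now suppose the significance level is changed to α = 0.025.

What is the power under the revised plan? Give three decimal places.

δ = d·√n = 0.88 × √6 = 2.1556 (unchanged). New critical value: z_{0.025} = 1.960.
Revised power = P(Z > 1.960 − δ) = Φ(0.196) = 0.5775.

Power ≈ 0.578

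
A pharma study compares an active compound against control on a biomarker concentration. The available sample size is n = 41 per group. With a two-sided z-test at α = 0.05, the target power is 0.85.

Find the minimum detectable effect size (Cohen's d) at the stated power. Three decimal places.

d ≈ 0.662

Need Φ(δ − 1.960) = 0.85, so δ = 1.960 + 1.036 = 2.996.
(The second rejection-region term Φ(−δ − z_{α/2}) is negligible and dropped.)
δ = d·√(n/2) ⇒ d = δ/√(n/2) = 2.996/√(41/2) = 0.6618.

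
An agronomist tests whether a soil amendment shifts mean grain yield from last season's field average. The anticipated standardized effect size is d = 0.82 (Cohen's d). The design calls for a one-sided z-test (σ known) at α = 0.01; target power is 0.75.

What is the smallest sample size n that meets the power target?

n = 14

For power 0.75 need Φ(δ − z_{0.01}) = 0.75, so δ = z_{0.01} + z_{0.25} = 2.326 + 0.674 = 3.001.
δ = d·√n ⇒ n = (δ/d)² = (3.001 / 0.82)² = 13.39.
Rounding up, n = 14.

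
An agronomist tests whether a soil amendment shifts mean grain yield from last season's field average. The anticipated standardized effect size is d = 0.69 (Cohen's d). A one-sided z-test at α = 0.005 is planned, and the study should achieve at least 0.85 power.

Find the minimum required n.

n = 28

Set Φ(δ − 2.576) = 0.85; then δ − 2.576 = Φ⁻¹(0.85) = 1.036, giving δ = 3.612.
δ = d·√n ⇒ n = (δ/d)² = (3.612 / 0.69)² = 27.41.
Rounding up, n = 28.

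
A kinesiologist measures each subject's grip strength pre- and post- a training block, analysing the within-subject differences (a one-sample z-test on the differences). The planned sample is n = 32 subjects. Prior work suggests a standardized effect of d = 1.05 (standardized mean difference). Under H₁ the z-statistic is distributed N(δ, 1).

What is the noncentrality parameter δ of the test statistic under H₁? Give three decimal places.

The noncentrality parameter scales effect size by the design's sample-size factor: δ = d·√n = 1.05 × √32 = 5.9397

δ ≈ 5.940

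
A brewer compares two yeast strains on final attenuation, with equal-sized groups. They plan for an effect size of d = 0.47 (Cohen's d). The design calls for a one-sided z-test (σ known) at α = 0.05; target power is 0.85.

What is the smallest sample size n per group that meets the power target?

For power 0.85 need Φ(δ − z_{0.05}) = 0.85, so δ = z_{0.05} + z_{0.15} = 1.645 + 1.036 = 2.681.
δ = d·√(n/2) ⇒ n = 2(δ/d)² = 2 × (2.681 / 0.47)² = 65.09.
Rounding up, n = 66 per group.

n = 66 per group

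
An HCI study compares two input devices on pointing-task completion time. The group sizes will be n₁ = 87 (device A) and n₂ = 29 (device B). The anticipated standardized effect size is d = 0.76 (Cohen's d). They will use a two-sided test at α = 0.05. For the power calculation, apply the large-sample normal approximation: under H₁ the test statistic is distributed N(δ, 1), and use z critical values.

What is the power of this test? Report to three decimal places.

Power ≈ 0.943

Noncentrality parameter: δ = d / √(1/n₁ + 1/n₂) = 0.76 / √(1/87 + 1/29) = 3.5444
Critical value for a two-sided test at α = 0.05: z_{α/2} = 1.960.
Power = Φ(δ − 1.960) + Φ(−δ − 1.960) = Φ(1.584) + Φ(-5.504) = 0.9435 + 0.0000 = 0.9435.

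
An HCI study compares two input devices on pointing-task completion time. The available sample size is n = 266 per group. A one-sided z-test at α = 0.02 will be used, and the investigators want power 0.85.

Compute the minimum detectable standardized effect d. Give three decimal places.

d ≈ 0.268

Need Φ(δ − 2.054) = 0.85, so δ = 2.054 + 1.036 = 3.090.
δ = d·√(n/2) ⇒ d = δ/√(n/2) = 3.090/√(266/2) = 0.2680.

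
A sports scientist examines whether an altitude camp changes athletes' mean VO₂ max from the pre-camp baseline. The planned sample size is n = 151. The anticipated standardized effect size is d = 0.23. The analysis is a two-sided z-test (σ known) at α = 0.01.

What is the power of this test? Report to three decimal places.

Power ≈ 0.599

Noncentrality parameter: δ = d·√n = 0.23 × √151 = 2.8263
Two-sided α = 0.01 → critical value z_{0.005} = 2.576.
Power = Φ(δ − 2.576) + Φ(−δ − 2.576) = Φ(0.250) + Φ(-5.402) = 0.5989 + 0.0000 = 0.5989.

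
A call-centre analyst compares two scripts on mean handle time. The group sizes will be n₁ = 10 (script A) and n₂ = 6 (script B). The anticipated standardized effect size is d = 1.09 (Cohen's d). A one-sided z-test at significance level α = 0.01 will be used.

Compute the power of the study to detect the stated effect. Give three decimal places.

Noncentrality parameter: λ = d / √(1/n₁ + 1/n₂) = 1.09 / √(1/10 + 1/6) = 2.1108
Critical value for a one-sided test at α = 0.01: z_α = 2.326.
Power = P(Z > 2.326 − λ) = Φ(-0.216) = 0.4147.

Power ≈ 0.415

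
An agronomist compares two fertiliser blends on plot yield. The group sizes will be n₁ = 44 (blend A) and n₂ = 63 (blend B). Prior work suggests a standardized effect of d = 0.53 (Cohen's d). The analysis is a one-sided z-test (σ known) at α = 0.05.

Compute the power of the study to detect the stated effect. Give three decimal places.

Noncentrality parameter: δ = d / √(1/n₁ + 1/n₂) = 0.53 / √(1/44 + 1/63) = 2.6976
One-sided α = 0.05 → critical value z_{0.05} = 1.645.
Power = Φ(δ − 1.645) = Φ(1.053) = 0.8538.

Power ≈ 0.854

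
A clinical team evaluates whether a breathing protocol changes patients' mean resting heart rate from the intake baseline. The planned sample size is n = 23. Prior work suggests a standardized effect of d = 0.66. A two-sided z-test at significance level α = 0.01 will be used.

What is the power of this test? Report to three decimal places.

Noncentrality parameter: δ = d·√n = 0.66 × √23 = 3.1652
Critical value for a two-sided test at α = 0.01: z_{α/2} = 2.576.
Power = Φ(δ − 2.576) + Φ(−δ − 2.576) = Φ(0.589) + Φ(-5.741) = 0.7222 + 0.0000 = 0.7222.

Power ≈ 0.722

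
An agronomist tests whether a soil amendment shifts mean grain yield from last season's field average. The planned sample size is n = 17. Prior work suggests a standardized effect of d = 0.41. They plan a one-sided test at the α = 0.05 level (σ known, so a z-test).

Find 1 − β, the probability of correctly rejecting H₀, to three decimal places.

Power ≈ 0.518

Noncentrality parameter: δ = d·√n = 0.41 × √17 = 1.6905
One-sided α = 0.05 → critical value z_{0.05} = 1.645.
Power = Φ(δ − 1.645) = Φ(0.046) = 0.5182.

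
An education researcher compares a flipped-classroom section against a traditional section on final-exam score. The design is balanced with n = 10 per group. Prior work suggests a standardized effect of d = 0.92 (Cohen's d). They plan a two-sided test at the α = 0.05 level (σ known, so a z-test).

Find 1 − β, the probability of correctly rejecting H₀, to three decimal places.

Power ≈ 0.539

Noncentrality parameter: δ = d·√(n/2) = 0.92 × √(10/2) = 2.0572
Critical value for a two-sided test at α = 0.05: z_{α/2} = 1.960.
Power = Φ(δ − 1.960) + Φ(−δ − 1.960) = Φ(0.097) + Φ(-4.017) = 0.5387 + 0.0000 = 0.5388.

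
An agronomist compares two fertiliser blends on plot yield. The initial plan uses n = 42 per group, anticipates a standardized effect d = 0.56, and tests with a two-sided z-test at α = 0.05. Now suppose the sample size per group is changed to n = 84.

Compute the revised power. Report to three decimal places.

Power ≈ 0.952

With n = 84 per group: δ = d·√(n/2) = 0.56 × √(84/2) = 3.6292. Critical value z_{0.025} = 1.960.
Revised power = Φ(δ − 1.960) + Φ(−δ − 1.960) = Φ(1.669) + Φ(-5.589) = 0.9525 + 0.0000 = 0.9525.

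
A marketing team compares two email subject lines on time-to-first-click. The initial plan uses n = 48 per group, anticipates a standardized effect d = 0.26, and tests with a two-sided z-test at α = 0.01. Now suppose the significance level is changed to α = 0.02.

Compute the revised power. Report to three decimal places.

Power ≈ 0.146

δ = d·√(n/2) = 0.26 × √(48/2) = 1.2737 (unchanged). New critical value: z_{0.01} = 2.326.
Revised power = Φ(δ − 2.326) + Φ(−δ − 2.326) = Φ(-1.053) + Φ(-3.600) = 0.1463 + 0.0002 = 0.1464.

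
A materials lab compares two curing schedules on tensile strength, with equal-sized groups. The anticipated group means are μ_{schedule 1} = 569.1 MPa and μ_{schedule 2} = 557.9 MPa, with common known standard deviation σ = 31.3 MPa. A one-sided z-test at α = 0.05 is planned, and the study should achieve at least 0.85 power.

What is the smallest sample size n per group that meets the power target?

Standardized effect: d = |μ_{schedule 1} − μ_{schedule 2}| / σ = |569.1 − 557.9| / 31.3 = 0.3578
Set Φ(δ − 1.645) = 0.85; then δ − 1.645 = Φ⁻¹(0.85) = 1.036, giving δ = 2.681.
δ = d·√(n/2) ⇒ n = 2(δ/d)² = 2 × (2.681 / 0.3578)² = 112.30.
Rounding up, n = 113 per group.

n = 113 per group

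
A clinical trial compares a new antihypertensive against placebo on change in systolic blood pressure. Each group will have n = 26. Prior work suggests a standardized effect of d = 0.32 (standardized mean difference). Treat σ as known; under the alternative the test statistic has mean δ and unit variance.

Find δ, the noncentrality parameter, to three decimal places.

δ = d·√(n/2) = 0.32 × √(26/2) = 1.1538

δ ≈ 1.154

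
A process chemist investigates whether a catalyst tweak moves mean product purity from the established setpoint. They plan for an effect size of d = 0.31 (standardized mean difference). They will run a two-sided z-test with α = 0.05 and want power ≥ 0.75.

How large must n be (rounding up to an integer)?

Set Φ(δ − 1.960) = 0.75; then δ − 1.960 = Φ⁻¹(0.75) = 0.674, giving δ = 2.634.
(For δ > 0 the lower-tail rejection region contributes negligibly to power, so the one-term inversion is standard.)
δ = d·√n ⇒ n = (δ/d)² = (2.634 / 0.31)² = 72.22.
Round up to the next whole unit.

n = 73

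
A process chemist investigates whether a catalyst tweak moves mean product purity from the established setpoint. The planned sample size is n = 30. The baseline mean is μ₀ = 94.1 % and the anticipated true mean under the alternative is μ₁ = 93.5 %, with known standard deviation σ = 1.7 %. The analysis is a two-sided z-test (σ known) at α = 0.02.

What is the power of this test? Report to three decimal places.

Standardized effect: d = |μ₁ − μ₀| / σ = |93.5 − 94.1| / 1.7 = 0.3529
Noncentrality parameter: δ = d·√n = 0.3529 × √30 = 1.9331
Two-sided α = 0.02 → critical value z_{0.01} = 2.326.
Power = Φ(δ − 2.326) + Φ(−δ − 2.326) = Φ(-0.393) + Φ(-4.259) = 0.3471 + 0.0000 = 0.3471.

Power ≈ 0.347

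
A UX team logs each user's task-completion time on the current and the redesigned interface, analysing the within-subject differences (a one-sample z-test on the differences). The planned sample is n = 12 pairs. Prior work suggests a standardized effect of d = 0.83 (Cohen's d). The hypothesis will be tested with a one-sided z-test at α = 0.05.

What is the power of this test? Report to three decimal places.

Noncentrality parameter: δ = d·√n = 0.83 × √12 = 2.8752
One-sided α = 0.05 → critical value z_{0.05} = 1.645.
Power = P(Z > 1.645 − δ) = Φ(1.230) = 0.8907.

Power ≈ 0.891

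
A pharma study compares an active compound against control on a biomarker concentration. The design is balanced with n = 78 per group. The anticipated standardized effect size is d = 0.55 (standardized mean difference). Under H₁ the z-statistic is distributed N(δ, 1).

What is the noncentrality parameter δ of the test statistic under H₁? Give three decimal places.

δ = d·√(n/2) = 0.55 × √(78/2) = 3.4347

δ ≈ 3.435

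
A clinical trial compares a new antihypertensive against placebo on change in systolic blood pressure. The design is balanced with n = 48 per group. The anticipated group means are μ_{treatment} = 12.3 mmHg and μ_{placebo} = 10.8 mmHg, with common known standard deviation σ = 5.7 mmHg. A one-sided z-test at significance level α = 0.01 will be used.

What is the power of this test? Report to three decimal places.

Standardized effect: d = |μ_{treatment} − μ_{placebo}| / σ = |12.3 − 10.8| / 5.7 = 0.2632
Noncentrality parameter: δ = d·√(n/2) = 0.2632 × √(48/2) = 1.2892
One-sided α = 0.01 → critical value z_{0.01} = 2.326.
Power = Φ(δ − 2.326) = Φ(-1.037) = 0.1498.

Power ≈ 0.150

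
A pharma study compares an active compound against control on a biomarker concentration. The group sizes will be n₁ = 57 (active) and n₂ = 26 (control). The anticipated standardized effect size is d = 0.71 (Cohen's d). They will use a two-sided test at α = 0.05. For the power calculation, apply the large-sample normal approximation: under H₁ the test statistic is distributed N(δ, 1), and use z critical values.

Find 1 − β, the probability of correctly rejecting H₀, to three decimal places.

Noncentrality parameter: δ = d / √(1/n₁ + 1/n₂) = 0.71 / √(1/57 + 1/26) = 3.0002
Critical value for a two-sided test at α = 0.05: z_{α/2} = 1.960.
Power = Φ(δ − 1.960) + Φ(−δ − 1.960) = Φ(1.040) + Φ(-4.960) = 0.8509 + 0.0000 = 0.8509.

Power ≈ 0.851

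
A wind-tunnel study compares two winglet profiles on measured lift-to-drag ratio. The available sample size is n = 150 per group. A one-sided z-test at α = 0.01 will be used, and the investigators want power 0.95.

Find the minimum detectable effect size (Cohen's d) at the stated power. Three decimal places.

d ≈ 0.459

Need Φ(δ − 2.326) = 0.95, so δ = 2.326 + 1.645 = 3.971.
δ = d·√(n/2) ⇒ d = δ/√(n/2) = 3.971/√(150/2) = 0.4586.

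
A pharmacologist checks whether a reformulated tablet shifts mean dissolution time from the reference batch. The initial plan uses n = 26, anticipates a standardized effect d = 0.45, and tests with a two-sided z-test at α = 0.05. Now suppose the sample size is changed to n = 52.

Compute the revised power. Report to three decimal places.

With n = 52: δ = d·√n = 0.45 × √52 = 3.2450. Critical value z_{0.025} = 1.960.
Revised power = Φ(δ − 1.960) + Φ(−δ − 1.960) = Φ(1.285) + Φ(-5.205) = 0.9006 + 0.0000 = 0.9006.

Power ≈ 0.901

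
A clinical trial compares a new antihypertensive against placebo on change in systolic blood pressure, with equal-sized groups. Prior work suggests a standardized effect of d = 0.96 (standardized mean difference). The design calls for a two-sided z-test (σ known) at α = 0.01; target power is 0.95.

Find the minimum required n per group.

Set Φ(δ − 2.576) = 0.95; then δ − 2.576 = Φ⁻¹(0.95) = 1.645, giving δ = 4.221.
(For δ > 0 the lower-tail rejection region contributes negligibly to power, so the one-term inversion is standard.)
δ = d·√(n/2) ⇒ n = 2(δ/d)² = 2 × (4.221 / 0.96)² = 38.66.
Rounding up, n = 39 per group.

n = 39 per group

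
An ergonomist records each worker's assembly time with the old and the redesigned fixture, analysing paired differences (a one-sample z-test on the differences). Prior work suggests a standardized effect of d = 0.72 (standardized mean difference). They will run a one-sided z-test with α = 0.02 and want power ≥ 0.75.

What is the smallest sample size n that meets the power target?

For power 0.75 need Φ(δ − z_{0.02}) = 0.75, so δ = z_{0.02} + z_{0.25} = 2.054 + 0.674 = 2.728.
δ = d·√n ⇒ n = (δ/d)² = (2.728 / 0.72)² = 14.36.
Round up to the next whole unit.

n = 15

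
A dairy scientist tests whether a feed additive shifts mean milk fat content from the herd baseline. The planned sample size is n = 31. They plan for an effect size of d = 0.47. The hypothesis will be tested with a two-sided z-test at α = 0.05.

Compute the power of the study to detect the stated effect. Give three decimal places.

Power ≈ 0.744

Noncentrality parameter: δ = d·√n = 0.47 × √31 = 2.6168
Two-sided α = 0.05 → critical value z_{0.025} = 1.960.
Power = Φ(δ − 1.960) + Φ(−δ − 1.960) = Φ(0.657) + Φ(-4.577) = 0.7444 + 0.0000 = 0.7444.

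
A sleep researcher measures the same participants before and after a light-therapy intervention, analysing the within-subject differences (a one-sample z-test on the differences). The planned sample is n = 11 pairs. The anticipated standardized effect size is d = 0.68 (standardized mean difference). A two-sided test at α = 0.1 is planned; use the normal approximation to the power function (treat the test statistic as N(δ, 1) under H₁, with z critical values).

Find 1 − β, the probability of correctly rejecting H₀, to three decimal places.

Noncentrality parameter: δ = d·√n = 0.68 × √11 = 2.2553
Critical value for a two-sided test at α = 0.1: z_{α/2} = 1.645.
Power = Φ(δ − 1.645) + Φ(−δ − 1.645) = Φ(0.610) + Φ(-3.900) = 0.7292 + 0.0000 = 0.7293.

Power ≈ 0.729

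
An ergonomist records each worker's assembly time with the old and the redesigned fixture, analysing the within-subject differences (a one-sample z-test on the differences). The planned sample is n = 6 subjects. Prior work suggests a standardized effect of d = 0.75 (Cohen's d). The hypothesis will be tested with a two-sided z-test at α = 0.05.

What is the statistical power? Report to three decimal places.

Power ≈ 0.451

Noncentrality parameter: δ = d·√n = 0.75 × √6 = 1.8371
Two-sided α = 0.05 → critical value z_{0.025} = 1.960.
Power = Φ(δ − 1.960) + Φ(−δ − 1.960) = Φ(-0.123) + Φ(-3.797) = 0.4511 + 0.0001 = 0.4512.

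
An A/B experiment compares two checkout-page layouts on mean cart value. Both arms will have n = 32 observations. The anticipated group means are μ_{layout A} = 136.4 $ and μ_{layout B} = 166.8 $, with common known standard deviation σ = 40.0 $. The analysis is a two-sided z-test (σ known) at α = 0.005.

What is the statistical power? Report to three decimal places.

Power ≈ 0.592

Standardized effect: d = |μ_{layout A} − μ_{layout B}| / σ = |136.4 − 166.8| / 40.0 = 0.7600
Noncentrality parameter: δ = d·√(n/2) = 0.7600 × √(32/2) = 3.0400
Critical value for a two-sided test at α = 0.005: z_{α/2} = 2.807.
Power = Φ(δ − 2.807) + Φ(−δ − 2.807) = Φ(0.233) + Φ(-5.847) = 0.5921 + 0.0000 = 0.5921.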